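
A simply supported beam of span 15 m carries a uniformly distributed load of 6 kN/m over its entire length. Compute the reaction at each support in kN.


Total load = w * L = 6 * 15 = 90 kN
By symmetry, each reaction R = total / 2 = 90 / 2 = 45.0 kN

45.0 kN


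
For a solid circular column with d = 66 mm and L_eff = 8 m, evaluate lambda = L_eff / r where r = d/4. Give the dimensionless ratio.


Radius of gyration r = d / 4 = 66 / 4 = 16.5 mm
L_eff = 8000.0 mm
Slenderness ratio = L / r = 8000.0 / 16.5 = 484.85 (dimensionless)

484.85 (dimensionless)


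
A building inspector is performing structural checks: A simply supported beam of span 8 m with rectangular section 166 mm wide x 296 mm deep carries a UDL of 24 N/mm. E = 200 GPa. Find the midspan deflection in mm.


I = 166 * 296^3 / 12 = 358758314.67 mm^4
L = 8000.0 mm, w = 24 N/mm, E = 200000.0 MPa
delta = 5 * w * L^4 / (384 * E * I)
= 5 * 24 * 8000.0^4 / (384 * 200000.0 * 358758314.67)
= 17.8393 mm

17.8393 mm


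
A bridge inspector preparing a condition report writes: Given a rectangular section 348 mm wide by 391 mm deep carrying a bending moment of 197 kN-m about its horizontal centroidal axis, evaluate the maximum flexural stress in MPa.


I = b * h^3 / 12 = 348 * 391^3 / 12 = 1733517659.0 mm^4
y = h / 2 = 391 / 2 = 195.5 mm
M = 197 kN-m = 197000000.0 N-mm
sigma = M * y / I = 197000000.0 * 195.5 / 1733517659.0
= 22.22 MPa

22.22 MPa


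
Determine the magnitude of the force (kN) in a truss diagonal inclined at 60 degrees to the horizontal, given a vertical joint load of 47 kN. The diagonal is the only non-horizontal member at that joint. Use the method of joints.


At the joint, only the diagonal has a vertical component, so vertical equilibrium gives:
F * sin(60) = 47
F = 47 / sin(60)
= 47 / 0.866025
= 54.27 kN

54.27 kN


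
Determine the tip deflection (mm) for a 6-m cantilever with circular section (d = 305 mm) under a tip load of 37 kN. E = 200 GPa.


I = pi * d^4 / 64 = pi * 305^4 / 64 = 424785081.72 mm^4
L = 6000.0 mm, P = 37000.0 N, E = 200000.0 MPa
delta = P * L^3 / (3 * E * I)
= 37000.0 * 6000.0^3 / (3 * 200000.0 * 424785081.72)
= 31.357 mm

31.357 mm


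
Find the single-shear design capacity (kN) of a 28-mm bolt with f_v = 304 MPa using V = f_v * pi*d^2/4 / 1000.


A = pi * d^2 / 4 = pi * 28^2 / 4 = 615.7522 mm^2
V = f_v * A / 1000 = 304 * 615.7522 / 1000
= 187.1887 kN

187.1887 kN


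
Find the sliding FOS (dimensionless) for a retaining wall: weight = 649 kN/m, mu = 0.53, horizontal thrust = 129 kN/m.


Resisting force = mu * W = 0.53 * 649 = 343.97 kN/m
FOS = Resisting / Driving = 343.97 / 129
= 2.6664 (dimensionless)

2.6664 (dimensionless)


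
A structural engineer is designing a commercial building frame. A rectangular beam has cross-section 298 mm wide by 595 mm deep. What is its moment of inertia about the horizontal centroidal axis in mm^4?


I = b * h^3 / 12
= 298 * 595^3 / 12
= 298 * 210644875 / 12
= 5231014395.83 mm^4

5231014395.83 mm^4


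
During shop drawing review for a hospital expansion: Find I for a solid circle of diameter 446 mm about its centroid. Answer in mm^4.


r = d / 2 = 446 / 2 = 223.0 mm
I = pi * r^4 / 4 = pi * 223.0^4 / 4
= 1942268798.69 mm^4

1942268798.69 mm^4


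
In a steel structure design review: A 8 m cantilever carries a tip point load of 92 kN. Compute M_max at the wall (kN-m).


For a cantilever with a point load at the free end:
M_max = P * L = 92 * 8 = 736 kN-m

736 kN-m


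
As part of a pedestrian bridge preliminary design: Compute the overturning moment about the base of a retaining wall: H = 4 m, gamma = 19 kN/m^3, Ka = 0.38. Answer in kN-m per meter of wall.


Pa = 0.5 * Ka * gamma * H^2
= 0.5 * 0.38 * 19 * 4^2
= 57.76 kN/m
Arm = H / 3 = 4 / 3 = 1.3333 m
Mo = Pa * arm = Pa * H / 3 = 57.76 * 4 / 3 = 77.0133 kN-m/m

77.0133 kN-m/m


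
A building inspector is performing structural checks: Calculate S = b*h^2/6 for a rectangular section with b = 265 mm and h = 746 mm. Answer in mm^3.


S = b * h^2 / 6
= 265 * 746^2 / 6
= 265 * 556516 / 6
= 24579456.67 mm^3

24579456.67 mm^3


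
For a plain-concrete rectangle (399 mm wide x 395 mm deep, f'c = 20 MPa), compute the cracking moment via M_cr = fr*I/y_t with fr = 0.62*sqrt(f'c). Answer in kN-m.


fr = 0.62 * sqrt(20) = 0.62 * 4.4721 = 2.7727 MPa
I = 399 * 395^3 / 12 = 2049193343.75 mm^4
y_t = 197.5 mm
M_cr = fr * I / y_t = 2.7727 * 2049193343.75 / 197.5 N-mm
= 28.7689 kN-m

28.7689 kN-m


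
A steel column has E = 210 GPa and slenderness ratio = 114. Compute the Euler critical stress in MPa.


sigma_cr = pi^2 * E / lambda^2
= 9.8696 * 210000.0 / 114^2
= 9.8696 * 210000.0 / 12996
= 159.4811 MPa

159.4811 MPa


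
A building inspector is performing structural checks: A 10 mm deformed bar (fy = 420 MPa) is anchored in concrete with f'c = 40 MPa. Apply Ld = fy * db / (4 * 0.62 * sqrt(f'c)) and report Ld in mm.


Ld = (fy * db) / (4 * 0.62 * sqrt(f'c))
= (420 * 10) / (4 * 0.62 * sqrt(40))
= 4200 / 15.6849
= 267.77 mm

267.77 mm


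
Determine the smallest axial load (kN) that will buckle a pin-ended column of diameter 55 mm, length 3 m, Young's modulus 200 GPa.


I = pi * d^4 / 64 = 449180.25 mm^4
L = 3000.0 mm
P_cr = pi^2 * E * I / L^2
= 9.8696 * 200000.0 * 449180.25 / 3000.0^2
= 98516.25 N = 98.5163 kN

98.5163 kN


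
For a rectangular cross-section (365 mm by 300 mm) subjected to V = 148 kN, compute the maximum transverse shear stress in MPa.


A = b * h = 365 * 300 = 109500 mm^2
V = 148 kN = 148000.0 N
tau_max = 1.5 * V / A = 1.5 * 148000.0 / 109500
= 2.0274 MPa

2.0274 MPa


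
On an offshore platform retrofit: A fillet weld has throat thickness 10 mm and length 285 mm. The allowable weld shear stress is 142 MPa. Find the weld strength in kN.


Strength = throat * length * allowable stress
= 10 * 285 * 142 N
= 404700 N
= 404.7 kN

404.7 kN


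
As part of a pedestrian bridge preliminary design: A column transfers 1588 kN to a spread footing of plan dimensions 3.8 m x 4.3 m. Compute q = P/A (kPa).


A = 3.8 * 4.3 = 16.34 m^2
q = P / A = 1588 / 16.34
= 97.1848 kPa

97.1848 kPa


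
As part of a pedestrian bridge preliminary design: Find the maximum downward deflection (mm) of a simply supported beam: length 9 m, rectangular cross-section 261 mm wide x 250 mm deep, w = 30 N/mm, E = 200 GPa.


I = 261 * 250^3 / 12 = 339843750.0 mm^4
L = 9000.0 mm, w = 30 N/mm, E = 200000.0 MPa
delta = 5 * w * L^4 / (384 * E * I)
= 5 * 30 * 9000.0^4 / (384 * 200000.0 * 339843750.0)
= 37.7069 mm

37.7069 mm


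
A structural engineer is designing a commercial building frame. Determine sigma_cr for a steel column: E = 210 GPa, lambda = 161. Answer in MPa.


sigma_cr = pi^2 * E / lambda^2
= 9.8696 * 210000.0 / 161^2
= 9.8696 * 210000.0 / 25921
= 79.959 MPa

79.959 MPa


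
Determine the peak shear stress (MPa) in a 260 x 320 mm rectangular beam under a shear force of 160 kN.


A = b * h = 260 * 320 = 83200 mm^2
V = 160 kN = 160000.0 N
tau_max = 1.5 * V / A = 1.5 * 160000.0 / 83200
= 2.8846 MPa

2.8846 MPa


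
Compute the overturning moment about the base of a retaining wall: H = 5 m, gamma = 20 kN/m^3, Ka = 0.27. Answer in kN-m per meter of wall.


Pa = 0.5 * Ka * gamma * H^2
= 0.5 * 0.27 * 20 * 5^2
= 67.5 kN/m
Arm = H / 3 = 5 / 3 = 1.6667 m
Mo = Pa * arm = Pa * H / 3 = 67.5 * 5 / 3 = 112.5 kN-m/m

112.5 kN-m/m


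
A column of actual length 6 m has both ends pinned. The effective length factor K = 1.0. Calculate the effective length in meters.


L_eff = K * L
= 1.0 * 6
= 6.0 m

6.0 m


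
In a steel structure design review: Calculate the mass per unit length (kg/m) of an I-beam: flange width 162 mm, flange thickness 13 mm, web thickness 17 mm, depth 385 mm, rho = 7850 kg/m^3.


A_flanges = 2 * 162 * 13 = 4212 mm^2
A_web = (385 - 2 * 13) * 17 = 6103 mm^2
A_total = 4212 + 6103 = 10315 mm^2 = 0.010315 m^2
Weight = rho * A = 7850 * 0.010315 = 80.9728 kg/m

80.9728 kg/m


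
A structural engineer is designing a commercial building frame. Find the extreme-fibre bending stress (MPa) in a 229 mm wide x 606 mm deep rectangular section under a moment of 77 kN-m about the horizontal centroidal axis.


I = b * h^3 / 12 = 229 * 606^3 / 12 = 4246900722.0 mm^4
y = h / 2 = 606 / 2 = 303.0 mm
M = 77 kN-m = 77000000.0 N-mm
sigma = M * y / I = 77000000.0 * 303.0 / 4246900722.0
= 5.49 MPa

5.49 MPa


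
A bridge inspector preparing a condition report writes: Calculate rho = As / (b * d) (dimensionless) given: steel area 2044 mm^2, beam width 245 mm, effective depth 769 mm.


rho = As / (b * d)
= 2044 / (245 * 769)
= 2044 / 188405
= 0.010849 (dimensionless)

0.010849 (dimensionless)


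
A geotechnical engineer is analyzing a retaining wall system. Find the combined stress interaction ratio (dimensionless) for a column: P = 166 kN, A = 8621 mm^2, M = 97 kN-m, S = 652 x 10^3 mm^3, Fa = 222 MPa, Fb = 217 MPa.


f_a = P / A = 166000.0 / 8621 = 19.2553 MPa
f_b = M / S = 97000000.0 / 652000.0 = 148.773 MPa
Ratio = f_a / Fa + f_b / Fb
= 19.2553 / 222 + 148.773 / 217
= 0.7723 (dimensionless)

0.7723 (dimensionless)


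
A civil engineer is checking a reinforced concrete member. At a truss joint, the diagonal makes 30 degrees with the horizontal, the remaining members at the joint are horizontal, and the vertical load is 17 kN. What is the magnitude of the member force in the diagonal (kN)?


At the joint, only the diagonal has a vertical component, so vertical equilibrium gives:
F * sin(30) = 17
F = 17 / sin(30)
= 17 / 0.5
= 34.0 kN

34.0 kN


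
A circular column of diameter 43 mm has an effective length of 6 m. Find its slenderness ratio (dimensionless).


Radius of gyration r = d / 4 = 43 / 4 = 10.75 mm
L_eff = 6000.0 mm
Slenderness ratio = L / r = 6000.0 / 10.75 = 558.14 (dimensionless)

558.14 (dimensionless)


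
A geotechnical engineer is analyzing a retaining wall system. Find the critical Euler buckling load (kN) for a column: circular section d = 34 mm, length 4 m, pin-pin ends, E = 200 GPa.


I = pi * d^4 / 64 = 65597.24 mm^4
L = 4000.0 mm
P_cr = pi^2 * E * I / L^2
= 9.8696 * 200000.0 * 65597.24 / 4000.0^2
= 8092.74 N = 8.0927 kN

8.0927 kN


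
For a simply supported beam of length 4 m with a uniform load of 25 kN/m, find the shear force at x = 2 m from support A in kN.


R_A = w * L / 2 = 25 * 4 / 2 = 50.0 kN
V(x) = R_A - w * x = 50.0 - 25 * 2
= 0.0 kN

0.0 kN


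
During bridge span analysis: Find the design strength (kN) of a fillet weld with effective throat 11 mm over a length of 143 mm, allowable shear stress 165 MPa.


Strength = throat * length * allowable stress
= 11 * 143 * 165 N
= 259545 N
= 259.55 kN

259.55 kN


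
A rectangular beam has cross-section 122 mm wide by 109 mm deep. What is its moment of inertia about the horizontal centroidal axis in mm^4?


I = b * h^3 / 12
= 122 * 109^3 / 12
= 122 * 1295029 / 12
= 13166128.17 mm^4

13166128.17 mm^4


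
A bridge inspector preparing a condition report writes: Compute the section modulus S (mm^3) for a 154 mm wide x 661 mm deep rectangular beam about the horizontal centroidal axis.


S = b * h^2 / 6
= 154 * 661^2 / 6
= 154 * 436921 / 6
= 11214305.67 mm^3

11214305.67 mm^3


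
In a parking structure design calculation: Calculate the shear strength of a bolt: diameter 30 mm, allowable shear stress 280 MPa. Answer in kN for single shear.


A = pi * d^2 / 4 = pi * 30^2 / 4 = 706.8583 mm^2
V = f_v * A / 1000 = 280 * 706.8583 / 1000
= 197.9203 kN

197.9203 kN


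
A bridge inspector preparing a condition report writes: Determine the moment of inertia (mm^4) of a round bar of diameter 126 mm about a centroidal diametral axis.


r = d / 2 = 126 / 2 = 63.0 mm
I = pi * r^4 / 4 = pi * 63.0^4 / 4
= 12372346.64 mm^4

12372346.64 mm^4


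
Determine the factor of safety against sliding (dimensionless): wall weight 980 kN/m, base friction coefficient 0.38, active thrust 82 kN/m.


Resisting force = mu * W = 0.38 * 980 = 372.4 kN/m
FOS = Resisting / Driving = 372.4 / 82
= 4.5415 (dimensionless)

4.5415 (dimensionless)


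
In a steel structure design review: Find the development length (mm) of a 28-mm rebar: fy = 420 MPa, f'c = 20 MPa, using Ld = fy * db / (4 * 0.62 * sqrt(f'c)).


Ld = (fy * db) / (4 * 0.62 * sqrt(f'c))
= (420 * 28) / (4 * 0.62 * sqrt(20))
= 11760 / 11.0909
= 1060.33 mm

1060.33 mm


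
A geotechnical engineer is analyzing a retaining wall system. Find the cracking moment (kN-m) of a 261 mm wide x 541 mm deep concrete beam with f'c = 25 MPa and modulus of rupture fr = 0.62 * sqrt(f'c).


fr = 0.62 * sqrt(25) = 0.62 * 5.0 = 3.1 MPa
I = 261 * 541^3 / 12 = 3443904156.75 mm^4
y_t = 270.5 mm
M_cr = fr * I / y_t = 3.1 * 3443904156.75 / 270.5 N-mm
= 39.468 kN-m

39.468 kN-m


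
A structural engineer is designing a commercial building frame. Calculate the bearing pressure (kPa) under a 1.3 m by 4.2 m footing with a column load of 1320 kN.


A = 1.3 * 4.2 = 5.46 m^2
q = P / A = 1320 / 5.46
= 241.7582 kPa

241.7582 kPa


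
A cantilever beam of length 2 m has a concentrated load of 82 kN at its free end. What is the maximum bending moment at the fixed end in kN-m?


For a cantilever with a point load at the free end:
M_max = P * L = 82 * 2 = 164 kN-m

164 kN-m


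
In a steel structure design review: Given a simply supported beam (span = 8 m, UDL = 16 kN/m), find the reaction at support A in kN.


Total load = w * L = 16 * 8 = 128 kN
By symmetry, each reaction R = total / 2 = 128 / 2 = 64.0 kN

64.0 kN


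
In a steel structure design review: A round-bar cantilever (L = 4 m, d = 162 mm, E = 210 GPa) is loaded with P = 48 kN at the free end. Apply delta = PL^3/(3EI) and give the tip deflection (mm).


I = pi * d^4 / 64 = pi * 162^4 / 64 = 33808815.61 mm^4
L = 4000.0 mm, P = 48000.0 N, E = 210000.0 MPa
delta = P * L^3 / (3 * E * I)
= 48000.0 * 4000.0^3 / (3 * 210000.0 * 33808815.61)
= 144.2284 mm

144.2284 mm


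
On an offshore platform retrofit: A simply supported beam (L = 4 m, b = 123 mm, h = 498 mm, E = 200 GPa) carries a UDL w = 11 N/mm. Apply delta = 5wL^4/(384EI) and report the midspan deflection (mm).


I = 123 * 498^3 / 12 = 1265936418.0 mm^4
L = 4000.0 mm, w = 11 N/mm, E = 200000.0 MPa
delta = 5 * w * L^4 / (384 * E * I)
= 5 * 11 * 4000.0^4 / (384 * 200000.0 * 1265936418.0)
= 0.1448 mm

0.1448 mm


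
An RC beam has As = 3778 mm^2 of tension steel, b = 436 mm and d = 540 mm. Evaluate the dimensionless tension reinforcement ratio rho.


rho = As / (b * d)
= 3778 / (436 * 540)
= 3778 / 235440
= 0.016047 (dimensionless)

0.016047 (dimensionless)


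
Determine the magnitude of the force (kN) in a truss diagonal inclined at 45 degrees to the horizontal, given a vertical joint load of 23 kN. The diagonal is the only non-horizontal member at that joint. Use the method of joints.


At the joint, only the diagonal has a vertical component, so vertical equilibrium gives:
F * sin(45) = 23
F = 23 / sin(45)
= 23 / 0.707107
= 32.53 kN

32.53 kN


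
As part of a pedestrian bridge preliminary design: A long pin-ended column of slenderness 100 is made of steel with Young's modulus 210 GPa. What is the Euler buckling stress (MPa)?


sigma_cr = pi^2 * E / lambda^2
= 9.8696 * 210000.0 / 100^2
= 9.8696 * 210000.0 / 10000
= 207.2617 MPa

207.2617 MPa


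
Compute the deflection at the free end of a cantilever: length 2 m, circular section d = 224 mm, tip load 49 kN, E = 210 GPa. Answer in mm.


I = pi * d^4 / 64 = pi * 224^4 / 64 = 123583921.54 mm^4
L = 2000.0 mm, P = 49000.0 N, E = 210000.0 MPa
delta = P * L^3 / (3 * E * I)
= 49000.0 * 2000.0^3 / (3 * 210000.0 * 123583921.54)
= 5.0348 mm

5.0348 mm


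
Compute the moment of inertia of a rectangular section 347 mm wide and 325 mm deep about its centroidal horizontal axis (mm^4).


I = b * h^3 / 12
= 347 * 325^3 / 12
= 347 * 34328125 / 12
= 992654947.92 mm^4

992654947.92 mm^4


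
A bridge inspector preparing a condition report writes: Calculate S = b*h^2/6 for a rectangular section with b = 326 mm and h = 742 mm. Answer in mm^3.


S = b * h^2 / 6
= 326 * 742^2 / 6
= 326 * 550564 / 6
= 29913977.33 mm^3

29913977.33 mm^3


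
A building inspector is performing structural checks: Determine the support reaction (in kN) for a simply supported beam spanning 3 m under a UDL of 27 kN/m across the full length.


Total load = w * L = 27 * 3 = 81 kN
By symmetry, each reaction R = total / 2 = 81 / 2 = 40.5 kN

40.5 kN


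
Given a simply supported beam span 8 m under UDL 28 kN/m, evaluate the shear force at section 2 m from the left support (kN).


R_A = w * L / 2 = 28 * 8 / 2 = 112.0 kN
V(x) = R_A - w * x = 112.0 - 28 * 2
= 56.0 kN

56.0 kN


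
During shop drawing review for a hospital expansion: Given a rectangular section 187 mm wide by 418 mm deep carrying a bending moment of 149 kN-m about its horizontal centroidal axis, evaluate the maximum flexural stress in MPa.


I = b * h^3 / 12 = 187 * 418^3 / 12 = 1138123015.33 mm^4
y = h / 2 = 418 / 2 = 209.0 mm
M = 149 kN-m = 149000000.0 N-mm
sigma = M * y / I = 149000000.0 * 209.0 / 1138123015.33
= 27.36 MPa

27.36 MPa


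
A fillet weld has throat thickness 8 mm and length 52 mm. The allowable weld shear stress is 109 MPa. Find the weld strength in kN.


Strength = throat * length * allowable stress
= 8 * 52 * 109 N
= 45344 N
= 45.34 kN

45.34 kN


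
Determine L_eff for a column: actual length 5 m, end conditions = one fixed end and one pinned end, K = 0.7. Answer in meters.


L_eff = K * L
= 0.7 * 5
= 3.5 m

3.5 m


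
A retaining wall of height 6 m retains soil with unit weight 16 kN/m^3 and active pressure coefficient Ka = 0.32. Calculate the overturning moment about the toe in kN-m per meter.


Pa = 0.5 * Ka * gamma * H^2
= 0.5 * 0.32 * 16 * 6^2
= 92.16 kN/m
Arm = H / 3 = 6 / 3 = 2.0 m
Mo = Pa * arm = Pa * H / 3 = 92.16 * 6 / 3 = 184.32 kN-m/m

184.32 kN-m/m


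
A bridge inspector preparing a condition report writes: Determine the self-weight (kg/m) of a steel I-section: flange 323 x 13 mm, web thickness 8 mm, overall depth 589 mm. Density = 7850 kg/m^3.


A_flanges = 2 * 323 * 13 = 8398 mm^2
A_web = (589 - 2 * 13) * 8 = 4504 mm^2
A_total = 8398 + 4504 = 12902 mm^2 = 0.012902 m^2
Weight = rho * A = 7850 * 0.012902 = 101.2807 kg/m

101.2807 kg/m


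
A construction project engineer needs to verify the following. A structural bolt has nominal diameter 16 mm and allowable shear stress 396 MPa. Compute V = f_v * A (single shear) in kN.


A = pi * d^2 / 4 = pi * 16^2 / 4 = 201.0619 mm^2
V = f_v * A / 1000 = 396 * 201.0619 / 1000
= 79.6205 kN

79.6205 kN


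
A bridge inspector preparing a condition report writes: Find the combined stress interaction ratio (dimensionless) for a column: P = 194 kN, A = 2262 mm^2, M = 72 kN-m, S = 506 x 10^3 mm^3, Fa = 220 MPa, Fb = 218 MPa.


f_a = P / A = 194000.0 / 2262 = 85.7648 MPa
f_b = M / S = 72000000.0 / 506000.0 = 142.2925 MPa
Ratio = f_a / Fa + f_b / Fb
= 85.7648 / 220 + 142.2925 / 218
= 1.0426 (dimensionless)

1.0426 (dimensionless)


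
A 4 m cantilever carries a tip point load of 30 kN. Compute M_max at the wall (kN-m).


For a cantilever with a point load at the free end:
M_max = P * L = 30 * 4 = 120 kN-m

120 kN-m


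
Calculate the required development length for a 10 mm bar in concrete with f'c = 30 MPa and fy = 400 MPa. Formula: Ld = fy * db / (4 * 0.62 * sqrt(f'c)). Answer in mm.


Ld = (fy * db) / (4 * 0.62 * sqrt(f'c))
= (400 * 10) / (4 * 0.62 * sqrt(30))
= 4000 / 13.5835
= 294.47 mm

294.47 mm


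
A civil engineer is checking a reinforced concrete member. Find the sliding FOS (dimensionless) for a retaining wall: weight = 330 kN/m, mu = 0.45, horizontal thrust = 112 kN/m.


Resisting force = mu * W = 0.45 * 330 = 148.5 kN/m
FOS = Resisting / Driving = 148.5 / 112
= 1.3259 (dimensionless)

1.3259 (dimensionless)


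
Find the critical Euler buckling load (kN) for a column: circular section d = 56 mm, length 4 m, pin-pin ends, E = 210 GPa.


I = pi * d^4 / 64 = 482749.69 mm^4
L = 4000.0 mm
P_cr = pi^2 * E * I / L^2
= 9.8696 * 210000.0 * 482749.69 / 4000.0^2
= 62534.7 N = 62.5347 kN

62.5347 kN


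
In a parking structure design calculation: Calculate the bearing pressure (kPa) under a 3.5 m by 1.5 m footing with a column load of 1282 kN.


A = 3.5 * 1.5 = 5.25 m^2
q = P / A = 1282 / 5.25
= 244.1905 kPa

244.1905 kPa


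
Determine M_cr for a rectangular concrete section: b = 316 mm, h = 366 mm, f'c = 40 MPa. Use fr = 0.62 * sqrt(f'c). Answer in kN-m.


fr = 0.62 * sqrt(40) = 0.62 * 6.3246 = 3.9212 MPa
I = 316 * 366^3 / 12 = 1291067928.0 mm^4
y_t = 183.0 mm
M_cr = fr * I / y_t = 3.9212 * 1291067928.0 / 183.0 N-mm
= 27.6643 kN-m

27.6643 kN-m


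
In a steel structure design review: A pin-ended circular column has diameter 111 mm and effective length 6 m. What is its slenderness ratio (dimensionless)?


Radius of gyration r = d / 4 = 111 / 4 = 27.75 mm
L_eff = 6000.0 mm
Slenderness ratio = L / r = 6000.0 / 27.75 = 216.22 (dimensionless)

216.22 (dimensionless)


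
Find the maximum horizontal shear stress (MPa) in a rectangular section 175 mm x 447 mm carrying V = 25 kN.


A = b * h = 175 * 447 = 78225 mm^2
V = 25 kN = 25000.0 N
tau_max = 1.5 * V / A = 1.5 * 25000.0 / 78225
= 0.4794 MPa

0.4794 MPa


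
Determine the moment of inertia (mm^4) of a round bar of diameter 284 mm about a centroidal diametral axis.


r = d / 2 = 284 / 2 = 142.0 mm
I = pi * r^4 / 4 = pi * 142.0^4 / 4
= 319332601.38 mm^4

319332601.38 mm^4


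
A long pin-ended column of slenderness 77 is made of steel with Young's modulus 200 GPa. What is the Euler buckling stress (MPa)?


sigma_cr = pi^2 * E / lambda^2
= 9.8696 * 200000.0 / 77^2
= 9.8696 * 200000.0 / 5929
= 332.9264 MPa

332.9264 MPa


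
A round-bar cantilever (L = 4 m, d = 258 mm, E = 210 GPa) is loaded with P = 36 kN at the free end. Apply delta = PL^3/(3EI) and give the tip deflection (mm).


I = pi * d^4 / 64 = pi * 258^4 / 64 = 217494722.14 mm^4
L = 4000.0 mm, P = 36000.0 N, E = 210000.0 MPa
delta = P * L^3 / (3 * E * I)
= 36000.0 * 4000.0^3 / (3 * 210000.0 * 217494722.14)
= 16.8149 mm

16.8149 mm


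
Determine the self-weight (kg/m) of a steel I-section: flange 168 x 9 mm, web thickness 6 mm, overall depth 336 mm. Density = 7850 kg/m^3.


A_flanges = 2 * 168 * 9 = 3024 mm^2
A_web = (336 - 2 * 9) * 6 = 1908 mm^2
A_total = 3024 + 1908 = 4932 mm^2 = 0.004932 m^2
Weight = rho * A = 7850 * 0.004932 = 38.7162 kg/m

38.7162 kg/m


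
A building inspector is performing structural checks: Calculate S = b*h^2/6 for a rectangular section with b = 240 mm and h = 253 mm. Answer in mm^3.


S = b * h^2 / 6
= 240 * 253^2 / 6
= 240 * 64009 / 6
= 2560360.0 mm^3

2560360.0 mm^3


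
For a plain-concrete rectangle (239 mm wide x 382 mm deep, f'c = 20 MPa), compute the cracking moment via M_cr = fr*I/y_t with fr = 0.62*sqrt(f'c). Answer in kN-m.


fr = 0.62 * sqrt(20) = 0.62 * 4.4721 = 2.7727 MPa
I = 239 * 382^3 / 12 = 1110214112.67 mm^4
y_t = 191.0 mm
M_cr = fr * I / y_t = 2.7727 * 1110214112.67 / 191.0 N-mm
= 16.1168 kN-m

16.1168 kN-m


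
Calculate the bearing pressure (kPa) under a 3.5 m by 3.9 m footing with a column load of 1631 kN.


A = 3.5 * 3.9 = 13.65 m^2
q = P / A = 1631 / 13.65
= 119.4872 kPa

119.4872 kPa


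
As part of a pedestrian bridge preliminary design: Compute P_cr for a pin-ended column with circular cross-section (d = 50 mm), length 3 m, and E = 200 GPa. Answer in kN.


I = pi * d^4 / 64 = 306796.16 mm^4
L = 3000.0 mm
P_cr = pi^2 * E * I / L^2
= 9.8696 * 200000.0 * 306796.16 / 3000.0^2
= 67287.93 N = 67.2879 kN

67.2879 kN


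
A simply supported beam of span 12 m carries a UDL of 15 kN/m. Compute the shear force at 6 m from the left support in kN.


R_A = w * L / 2 = 15 * 12 / 2 = 90.0 kN
V(x) = R_A - w * x = 90.0 - 15 * 6
= 0.0 kN

0.0 kN


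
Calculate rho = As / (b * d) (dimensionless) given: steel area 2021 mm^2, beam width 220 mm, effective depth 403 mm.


rho = As / (b * d)
= 2021 / (220 * 403)
= 2021 / 88660
= 0.022795 (dimensionless)

0.022795 (dimensionless)


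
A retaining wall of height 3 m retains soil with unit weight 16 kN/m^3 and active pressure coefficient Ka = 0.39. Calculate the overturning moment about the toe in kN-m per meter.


Pa = 0.5 * Ka * gamma * H^2
= 0.5 * 0.39 * 16 * 3^2
= 28.08 kN/m
Arm = H / 3 = 3 / 3 = 1.0 m
Mo = Pa * arm = Pa * H / 3 = 28.08 * 3 / 3 = 28.08 kN-m/m

28.08 kN-m/m


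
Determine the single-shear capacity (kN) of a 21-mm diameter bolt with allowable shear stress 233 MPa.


A = pi * d^2 / 4 = pi * 21^2 / 4 = 346.3606 mm^2
V = f_v * A / 1000 = 233 * 346.3606 / 1000
= 80.702 kN

80.702 kN


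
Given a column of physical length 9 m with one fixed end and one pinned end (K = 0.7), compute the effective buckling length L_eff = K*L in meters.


L_eff = K * L
= 0.7 * 9
= 6.3 m

6.3 m


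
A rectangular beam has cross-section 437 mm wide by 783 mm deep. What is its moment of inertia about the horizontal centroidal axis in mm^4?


I = b * h^3 / 12
= 437 * 783^3 / 12
= 437 * 480048687 / 12
= 17481773018.25 mm^4

17481773018.25 mm^4


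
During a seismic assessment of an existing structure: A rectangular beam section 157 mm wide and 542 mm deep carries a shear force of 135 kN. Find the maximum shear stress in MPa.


A = b * h = 157 * 542 = 85094 mm^2
V = 135 kN = 135000.0 N
tau_max = 1.5 * V / A = 1.5 * 135000.0 / 85094
= 2.3797 MPa

2.3797 MPa


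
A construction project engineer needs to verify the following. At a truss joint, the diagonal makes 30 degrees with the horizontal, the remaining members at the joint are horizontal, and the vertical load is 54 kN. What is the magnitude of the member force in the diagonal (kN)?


At the joint, only the diagonal has a vertical component, so vertical equilibrium gives:
F * sin(30) = 54
F = 54 / sin(30)
= 54 / 0.5
= 108.0 kN

108.0 kN


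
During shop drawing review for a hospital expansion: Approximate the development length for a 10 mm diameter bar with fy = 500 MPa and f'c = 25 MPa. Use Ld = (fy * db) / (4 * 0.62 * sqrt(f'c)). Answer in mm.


Ld = (fy * db) / (4 * 0.62 * sqrt(f'c))
= (500 * 10) / (4 * 0.62 * sqrt(25))
= 5000 / 12.4
= 403.23 mm

403.23 mm


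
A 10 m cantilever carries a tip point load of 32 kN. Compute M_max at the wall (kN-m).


For a cantilever with a point load at the free end:
M_max = P * L = 32 * 10 = 320 kN-m

320 kN-m


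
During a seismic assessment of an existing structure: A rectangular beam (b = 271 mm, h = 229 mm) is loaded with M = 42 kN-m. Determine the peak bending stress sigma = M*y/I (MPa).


I = b * h^3 / 12 = 271 * 229^3 / 12 = 271203001.58 mm^4
y = h / 2 = 229 / 2 = 114.5 mm
M = 42 kN-m = 42000000.0 N-mm
sigma = M * y / I = 42000000.0 * 114.5 / 271203001.58
= 17.73 MPa

17.73 MPa


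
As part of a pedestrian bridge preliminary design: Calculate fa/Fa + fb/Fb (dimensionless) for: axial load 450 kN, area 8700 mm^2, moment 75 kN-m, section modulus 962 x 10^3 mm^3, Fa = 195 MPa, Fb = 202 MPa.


f_a = P / A = 450000.0 / 8700 = 51.7241 MPa
f_b = M / S = 75000000.0 / 962000.0 = 77.9626 MPa
Ratio = f_a / Fa + f_b / Fb
= 51.7241 / 195 + 77.9626 / 202
= 0.6512 (dimensionless)

0.6512 (dimensionless)


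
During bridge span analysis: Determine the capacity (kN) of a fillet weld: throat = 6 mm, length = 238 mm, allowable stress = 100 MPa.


Strength = throat * length * allowable stress
= 6 * 238 * 100 N
= 142800 N
= 142.8 kN

142.8 kN


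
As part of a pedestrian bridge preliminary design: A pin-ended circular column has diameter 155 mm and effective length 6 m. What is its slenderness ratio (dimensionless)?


Radius of gyration r = d / 4 = 155 / 4 = 38.75 mm
L_eff = 6000.0 mm
Slenderness ratio = L / r = 6000.0 / 38.75 = 154.84 (dimensionless)

154.84 (dimensionless)


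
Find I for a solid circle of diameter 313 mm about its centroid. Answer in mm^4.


r = d / 2 = 313 / 2 = 156.5 mm
I = pi * r^4 / 4 = pi * 156.5^4 / 4
= 471137039.8 mm^4

471137039.8 mm^4


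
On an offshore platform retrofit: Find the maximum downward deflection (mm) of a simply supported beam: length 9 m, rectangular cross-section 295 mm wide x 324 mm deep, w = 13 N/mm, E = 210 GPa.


I = 295 * 324^3 / 12 = 836133840.0 mm^4
L = 9000.0 mm, w = 13 N/mm, E = 210000.0 MPa
delta = 5 * w * L^4 / (384 * E * I)
= 5 * 13 * 9000.0^4 / (384 * 210000.0 * 836133840.0)
= 6.3249 mm

6.3249 mm


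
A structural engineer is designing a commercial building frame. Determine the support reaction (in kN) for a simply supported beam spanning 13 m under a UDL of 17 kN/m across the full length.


Total load = w * L = 17 * 13 = 221 kN
By symmetry, each reaction R = total / 2 = 221 / 2 = 110.5 kN

110.5 kN


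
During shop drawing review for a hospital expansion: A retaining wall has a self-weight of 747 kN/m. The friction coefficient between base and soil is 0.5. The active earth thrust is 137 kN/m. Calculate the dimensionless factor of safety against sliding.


Resisting force = mu * W = 0.5 * 747 = 373.5 kN/m
FOS = Resisting / Driving = 373.5 / 137
= 2.7263 (dimensionless)

2.7263 (dimensionless)


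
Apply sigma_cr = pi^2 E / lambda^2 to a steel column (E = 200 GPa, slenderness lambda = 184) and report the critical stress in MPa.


sigma_cr = pi^2 * E / lambda^2
= 9.8696 * 200000.0 / 184^2
= 9.8696 * 200000.0 / 33856
= 58.3034 MPa

58.3034 MPa


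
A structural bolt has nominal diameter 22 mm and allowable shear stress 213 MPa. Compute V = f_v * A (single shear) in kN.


A = pi * d^2 / 4 = pi * 22^2 / 4 = 380.1327 mm^2
V = f_v * A / 1000 = 213 * 380.1327 / 1000
= 80.9683 kN

80.9683 kN


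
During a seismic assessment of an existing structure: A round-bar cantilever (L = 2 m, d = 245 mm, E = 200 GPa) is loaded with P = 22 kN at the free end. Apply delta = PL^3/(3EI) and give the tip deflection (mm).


I = pi * d^4 / 64 = pi * 245^4 / 64 = 176861879.6 mm^4
L = 2000.0 mm, P = 22000.0 N, E = 200000.0 MPa
delta = P * L^3 / (3 * E * I)
= 22000.0 * 2000.0^3 / (3 * 200000.0 * 176861879.6)
= 1.6585 mm

1.6585 mm


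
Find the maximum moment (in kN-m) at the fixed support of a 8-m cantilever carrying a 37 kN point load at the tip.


For a cantilever with a point load at the free end:
M_max = P * L = 37 * 8 = 296 kN-m

296 kN-m


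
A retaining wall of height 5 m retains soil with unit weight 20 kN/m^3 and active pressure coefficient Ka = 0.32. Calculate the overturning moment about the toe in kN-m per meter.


Pa = 0.5 * Ka * gamma * H^2
= 0.5 * 0.32 * 20 * 5^2
= 80.0 kN/m
Arm = H / 3 = 5 / 3 = 1.6667 m
Mo = Pa * arm = Pa * H / 3 = 80.0 * 5 / 3 = 133.3333 kN-m/m

133.3333 kN-m/m


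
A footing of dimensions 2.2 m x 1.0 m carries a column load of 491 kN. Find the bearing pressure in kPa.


A = 2.2 * 1.0 = 2.2 m^2
q = P / A = 491 / 2.2
= 223.1818 kPa

223.1818 kPa


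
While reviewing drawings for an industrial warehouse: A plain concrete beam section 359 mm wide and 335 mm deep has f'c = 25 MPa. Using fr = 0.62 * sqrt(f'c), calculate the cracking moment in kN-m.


fr = 0.62 * sqrt(25) = 0.62 * 5.0 = 3.1 MPa
I = 359 * 335^3 / 12 = 1124728302.08 mm^4
y_t = 167.5 mm
M_cr = fr * I / y_t = 3.1 * 1124728302.08 / 167.5 N-mm
= 20.8159 kN-m

20.8159 kN-m


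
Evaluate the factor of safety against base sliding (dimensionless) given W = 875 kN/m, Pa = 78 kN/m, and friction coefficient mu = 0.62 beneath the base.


Resisting force = mu * W = 0.62 * 875 = 542.5 kN/m
FOS = Resisting / Driving = 542.5 / 78
= 6.9551 (dimensionless)

6.9551 (dimensionless)


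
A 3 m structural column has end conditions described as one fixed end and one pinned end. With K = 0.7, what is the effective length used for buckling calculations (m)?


L_eff = K * L
= 0.7 * 3
= 2.1 m

2.1 m


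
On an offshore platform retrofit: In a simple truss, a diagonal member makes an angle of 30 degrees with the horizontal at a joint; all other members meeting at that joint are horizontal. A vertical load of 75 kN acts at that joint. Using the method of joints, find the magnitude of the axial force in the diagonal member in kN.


At the joint, only the diagonal has a vertical component, so vertical equilibrium gives:
F * sin(30) = 75
F = 75 / sin(30)
= 75 / 0.5
= 150.0 kN

150.0 kN


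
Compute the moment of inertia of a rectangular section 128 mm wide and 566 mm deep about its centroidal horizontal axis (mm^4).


I = b * h^3 / 12
= 128 * 566^3 / 12
= 128 * 181321496 / 12
= 1934095957.33 mm^4

1934095957.33 mm^4


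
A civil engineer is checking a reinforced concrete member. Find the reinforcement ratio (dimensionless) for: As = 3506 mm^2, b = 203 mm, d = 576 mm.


rho = As / (b * d)
= 3506 / (203 * 576)
= 3506 / 116928
= 0.029984 (dimensionless)

0.029984 (dimensionless)


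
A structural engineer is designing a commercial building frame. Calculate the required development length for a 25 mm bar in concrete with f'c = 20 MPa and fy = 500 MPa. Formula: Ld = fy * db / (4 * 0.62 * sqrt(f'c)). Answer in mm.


Ld = (fy * db) / (4 * 0.62 * sqrt(f'c))
= (500 * 25) / (4 * 0.62 * sqrt(20))
= 12500 / 11.0909
= 1127.05 mm

1127.05 mm


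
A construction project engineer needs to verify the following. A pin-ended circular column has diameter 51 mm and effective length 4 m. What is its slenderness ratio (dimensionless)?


Radius of gyration r = d / 4 = 51 / 4 = 12.75 mm
L_eff = 4000.0 mm
Slenderness ratio = L / r = 4000.0 / 12.75 = 313.73 (dimensionless)

313.73 (dimensionless)


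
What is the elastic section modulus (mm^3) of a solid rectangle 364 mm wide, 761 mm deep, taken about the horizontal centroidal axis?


S = b * h^2 / 6
= 364 * 761^2 / 6
= 364 * 579121 / 6
= 35133340.67 mm^3

35133340.67 mm^3


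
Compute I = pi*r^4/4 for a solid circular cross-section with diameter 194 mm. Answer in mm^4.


r = d / 2 = 194 / 2 = 97.0 mm
I = pi * r^4 / 4 = pi * 97.0^4 / 4
= 69530734.7 mm^4

69530734.7 mm^4


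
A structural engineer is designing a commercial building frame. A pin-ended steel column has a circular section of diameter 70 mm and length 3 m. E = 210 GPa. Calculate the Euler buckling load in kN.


I = pi * d^4 / 64 = 1178588.12 mm^4
L = 3000.0 mm
P_cr = pi^2 * E * I / L^2
= 9.8696 * 210000.0 * 1178588.12 / 3000.0^2
= 271417.96 N = 271.418 kN

271.418 kN


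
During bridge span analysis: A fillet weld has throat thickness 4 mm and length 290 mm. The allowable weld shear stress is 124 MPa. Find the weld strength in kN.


Strength = throat * length * allowable stress
= 4 * 290 * 124 N
= 143840 N
= 143.84 kN

143.84 kN


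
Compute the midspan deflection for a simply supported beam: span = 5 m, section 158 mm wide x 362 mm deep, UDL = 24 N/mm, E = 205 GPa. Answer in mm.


I = 158 * 362^3 / 12 = 624599385.33 mm^4
L = 5000.0 mm, w = 24 N/mm, E = 205000.0 MPa
delta = 5 * w * L^4 / (384 * E * I)
= 5 * 24 * 5000.0^4 / (384 * 205000.0 * 624599385.33)
= 1.5254 mm

1.5254 mm


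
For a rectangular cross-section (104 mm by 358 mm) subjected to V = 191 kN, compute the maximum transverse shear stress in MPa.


A = b * h = 104 * 358 = 37232 mm^2
V = 191 kN = 191000.0 N
tau_max = 1.5 * V / A = 1.5 * 191000.0 / 37232
= 7.695 MPa

7.695 MPa


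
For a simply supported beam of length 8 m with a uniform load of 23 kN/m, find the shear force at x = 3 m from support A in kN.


R_A = w * L / 2 = 23 * 8 / 2 = 92.0 kN
V(x) = R_A - w * x = 92.0 - 23 * 3
= 23.0 kN

23.0 kN


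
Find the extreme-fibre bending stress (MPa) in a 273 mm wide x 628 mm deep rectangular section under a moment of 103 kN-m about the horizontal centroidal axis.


I = b * h^3 / 12 = 273 * 628^3 / 12 = 5634564208.0 mm^4
y = h / 2 = 628 / 2 = 314.0 mm
M = 103 kN-m = 103000000.0 N-mm
sigma = M * y / I = 103000000.0 * 314.0 / 5634564208.0
= 5.74 MPa

5.74 MPa


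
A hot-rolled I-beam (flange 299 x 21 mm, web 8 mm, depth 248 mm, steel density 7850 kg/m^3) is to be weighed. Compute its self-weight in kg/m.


A_flanges = 2 * 299 * 21 = 12558 mm^2
A_web = (248 - 2 * 21) * 8 = 1648 mm^2
A_total = 12558 + 1648 = 14206 mm^2 = 0.014206 m^2
Weight = rho * A = 7850 * 0.014206 = 111.5171 kg/m

111.5171 kg/m


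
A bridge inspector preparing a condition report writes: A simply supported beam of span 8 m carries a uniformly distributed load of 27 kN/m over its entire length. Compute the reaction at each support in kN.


Total load = w * L = 27 * 8 = 216 kN
By symmetry, each reaction R = total / 2 = 216 / 2 = 108.0 kN

108.0 kN


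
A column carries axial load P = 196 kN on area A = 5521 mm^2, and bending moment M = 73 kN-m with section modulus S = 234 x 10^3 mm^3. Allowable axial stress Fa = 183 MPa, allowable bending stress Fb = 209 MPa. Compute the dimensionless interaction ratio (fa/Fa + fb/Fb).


f_a = P / A = 196000.0 / 5521 = 35.5008 MPa
f_b = M / S = 73000000.0 / 234000.0 = 311.9658 MPa
Ratio = f_a / Fa + f_b / Fb
= 35.5008 / 183 + 311.9658 / 209
= 1.6867 (dimensionless)

1.6867 (dimensionless)


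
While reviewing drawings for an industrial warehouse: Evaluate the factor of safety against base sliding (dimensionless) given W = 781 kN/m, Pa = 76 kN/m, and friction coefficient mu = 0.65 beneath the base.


Resisting force = mu * W = 0.65 * 781 = 507.65 kN/m
FOS = Resisting / Driving = 507.65 / 76
= 6.6796 (dimensionless)

6.6796 (dimensionless)


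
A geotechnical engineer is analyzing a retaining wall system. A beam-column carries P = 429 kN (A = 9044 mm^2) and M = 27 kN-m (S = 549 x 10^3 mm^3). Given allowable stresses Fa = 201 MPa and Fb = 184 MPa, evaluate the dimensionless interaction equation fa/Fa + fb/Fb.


f_a = P / A = 429000.0 / 9044 = 47.4348 MPa
f_b = M / S = 27000000.0 / 549000.0 = 49.1803 MPa
Ratio = f_a / Fa + f_b / Fb
= 47.4348 / 201 + 49.1803 / 184
= 0.5033 (dimensionless)

0.5033 (dimensionless)


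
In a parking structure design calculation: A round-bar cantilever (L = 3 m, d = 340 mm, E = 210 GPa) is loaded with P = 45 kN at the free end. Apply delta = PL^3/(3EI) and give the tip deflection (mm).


I = pi * d^4 / 64 = pi * 340^4 / 64 = 655972400.05 mm^4
L = 3000.0 mm, P = 45000.0 N, E = 210000.0 MPa
delta = P * L^3 / (3 * E * I)
= 45000.0 * 3000.0^3 / (3 * 210000.0 * 655972400.05)
= 2.94 mm

2.94 mm


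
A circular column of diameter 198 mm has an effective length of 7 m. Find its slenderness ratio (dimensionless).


Radius of gyration r = d / 4 = 198 / 4 = 49.5 mm
L_eff = 7000.0 mm
Slenderness ratio = L / r = 7000.0 / 49.5 = 141.41 (dimensionless)

141.41 (dimensionless)


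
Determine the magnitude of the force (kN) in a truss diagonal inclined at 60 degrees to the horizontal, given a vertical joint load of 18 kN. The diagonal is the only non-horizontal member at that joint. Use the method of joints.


At the joint, only the diagonal has a vertical component, so vertical equilibrium gives:
F * sin(60) = 18
F = 18 / sin(60)
= 18 / 0.866025
= 20.78 kN

20.78 kN


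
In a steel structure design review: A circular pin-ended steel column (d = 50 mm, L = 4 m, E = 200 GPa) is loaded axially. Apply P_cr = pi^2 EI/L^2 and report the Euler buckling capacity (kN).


I = pi * d^4 / 64 = 306796.16 mm^4
L = 4000.0 mm
P_cr = pi^2 * E * I / L^2
= 9.8696 * 200000.0 * 306796.16 / 4000.0^2
= 37849.46 N = 37.8495 kN

37.8495 kN


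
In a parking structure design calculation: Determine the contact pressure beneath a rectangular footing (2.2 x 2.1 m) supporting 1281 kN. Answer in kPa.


A = 2.2 * 2.1 = 4.62 m^2
q = P / A = 1281 / 4.62
= 277.2727 kPa

277.2727 kPa


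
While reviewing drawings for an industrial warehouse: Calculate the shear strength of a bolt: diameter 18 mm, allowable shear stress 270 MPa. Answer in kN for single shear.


A = pi * d^2 / 4 = pi * 18^2 / 4 = 254.469 mm^2
V = f_v * A / 1000 = 270 * 254.469 / 1000
= 68.7066 kN

68.7066 kN


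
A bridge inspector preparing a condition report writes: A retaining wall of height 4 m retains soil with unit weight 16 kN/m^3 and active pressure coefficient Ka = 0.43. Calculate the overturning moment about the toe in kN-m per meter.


Pa = 0.5 * Ka * gamma * H^2
= 0.5 * 0.43 * 16 * 4^2
= 55.04 kN/m
Arm = H / 3 = 4 / 3 = 1.3333 m
Mo = Pa * arm = Pa * H / 3 = 55.04 * 4 / 3 = 73.3867 kN-m/m

73.3867 kN-m/m
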